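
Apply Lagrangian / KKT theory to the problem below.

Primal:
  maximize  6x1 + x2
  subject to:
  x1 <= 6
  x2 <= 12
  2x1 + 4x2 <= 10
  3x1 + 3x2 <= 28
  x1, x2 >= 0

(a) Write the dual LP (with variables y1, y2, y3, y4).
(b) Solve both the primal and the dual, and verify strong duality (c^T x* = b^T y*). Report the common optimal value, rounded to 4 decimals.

The standard primal-dual pair for 'max c^T x s.t. A x <= b, x >= 0' is:
  Dual:  min b^T y  s.t.  A^T y >= c,  y >= 0.

So the dual LP is:
  minimize  6y1 + 12y2 + 10y3 + 28y4
  subject to:
    y1 + 2y3 + 3y4 >= 6
    y2 + 4y3 + 3y4 >= 1
    y1, y2, y3, y4 >= 0

Solving the primal: x* = (5, 0).
  primal value c^T x* = 30.
Solving the dual: y* = (0, 0, 3, 0).
  dual value b^T y* = 30.
Strong duality: c^T x* = b^T y*. Confirmed.

30


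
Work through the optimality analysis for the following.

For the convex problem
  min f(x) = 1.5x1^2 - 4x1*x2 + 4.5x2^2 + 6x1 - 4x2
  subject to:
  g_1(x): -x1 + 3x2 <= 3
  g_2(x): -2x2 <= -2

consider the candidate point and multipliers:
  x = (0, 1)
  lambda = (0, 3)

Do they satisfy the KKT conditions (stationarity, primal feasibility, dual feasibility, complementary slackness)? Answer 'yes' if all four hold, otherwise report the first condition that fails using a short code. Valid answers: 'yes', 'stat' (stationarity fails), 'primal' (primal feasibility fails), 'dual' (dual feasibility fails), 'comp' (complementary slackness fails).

Gradient of f: grad f(x) = Q x + c = (2, 5)
Constraint values g_i(x) = a_i^T x - b_i:
  g_1((0, 1)) = 0
  g_2((0, 1)) = 0
Stationarity residual: grad f(x) + sum_i lambda_i a_i = (2, -1)
  -> stationarity FAILS
Primal feasibility (all g_i <= 0): OK
Dual feasibility (all lambda_i >= 0): OK
Complementary slackness (lambda_i * g_i(x) = 0 for all i): OK

Verdict: the first failing condition is stationarity -> stat.

stat


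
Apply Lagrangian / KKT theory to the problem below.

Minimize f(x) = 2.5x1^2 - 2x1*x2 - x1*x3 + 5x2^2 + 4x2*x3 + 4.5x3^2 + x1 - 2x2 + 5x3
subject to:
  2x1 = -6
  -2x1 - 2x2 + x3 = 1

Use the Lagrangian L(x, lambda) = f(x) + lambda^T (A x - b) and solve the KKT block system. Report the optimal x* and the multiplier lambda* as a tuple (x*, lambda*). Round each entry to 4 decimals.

Form the Lagrangian:
  L(x, lambda) = (1/2) x^T Q x + c^T x + lambda^T (A x - b)
Stationarity (grad_x L = 0): Q x + c + A^T lambda = 0.
Primal feasibility: A x = b.

This gives the KKT block system:
  [ Q   A^T ] [ x     ]   [-c ]
  [ A    0  ] [ lambda ] = [ b ]

Solving the linear system:
  x*      = (-3, 1.4516, -2.0968)
  lambda* = (12.4677, 5.0645)
  f(x*)   = 26.6774

x* = (-3, 1.4516, -2.0968), lambda* = (12.4677, 5.0645)


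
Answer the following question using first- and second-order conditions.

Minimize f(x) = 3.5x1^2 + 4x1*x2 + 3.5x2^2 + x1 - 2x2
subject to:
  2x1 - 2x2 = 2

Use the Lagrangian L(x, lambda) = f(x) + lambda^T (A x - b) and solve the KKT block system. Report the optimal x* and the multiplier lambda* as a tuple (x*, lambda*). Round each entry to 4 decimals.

Form the Lagrangian:
  L(x, lambda) = (1/2) x^T Q x + c^T x + lambda^T (A x - b)
Stationarity (grad_x L = 0): Q x + c + A^T lambda = 0.
Primal feasibility: A x = b.

This gives the KKT block system:
  [ Q   A^T ] [ x     ]   [-c ]
  [ A    0  ] [ lambda ] = [ b ]

Solving the linear system:
  x*      = (0.5455, -0.4545)
  lambda* = (-1.5)
  f(x*)   = 2.2273

x* = (0.5455, -0.4545), lambda* = (-1.5)


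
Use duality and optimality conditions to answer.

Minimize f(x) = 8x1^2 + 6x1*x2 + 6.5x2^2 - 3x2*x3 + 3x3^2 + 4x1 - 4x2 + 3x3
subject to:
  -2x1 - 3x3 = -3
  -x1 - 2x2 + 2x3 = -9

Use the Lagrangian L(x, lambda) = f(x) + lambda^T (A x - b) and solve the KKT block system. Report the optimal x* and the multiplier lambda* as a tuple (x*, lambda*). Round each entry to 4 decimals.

Form the Lagrangian:
  L(x, lambda) = (1/2) x^T Q x + c^T x + lambda^T (A x - b)
Stationarity (grad_x L = 0): Q x + c + A^T lambda = 0.
Primal feasibility: A x = b.

This gives the KKT block system:
  [ Q   A^T ] [ x     ]   [-c ]
  [ A    0  ] [ lambda ] = [ b ]

Solving the linear system:
  x*      = (1.8791, 3.3077, -0.2527)
  lambda* = (14.1978, 25.5165)
  f(x*)   = 132.8846

x* = (1.8791, 3.3077, -0.2527), lambda* = (14.1978, 25.5165)


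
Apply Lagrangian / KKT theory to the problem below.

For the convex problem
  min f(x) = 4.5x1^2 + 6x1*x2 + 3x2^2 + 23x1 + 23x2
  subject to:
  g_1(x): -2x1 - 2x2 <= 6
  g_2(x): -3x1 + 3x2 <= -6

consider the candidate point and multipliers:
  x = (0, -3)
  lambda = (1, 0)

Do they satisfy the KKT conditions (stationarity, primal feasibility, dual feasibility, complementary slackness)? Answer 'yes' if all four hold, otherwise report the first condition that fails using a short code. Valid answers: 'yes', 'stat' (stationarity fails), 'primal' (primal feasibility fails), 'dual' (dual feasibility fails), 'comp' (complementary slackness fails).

Gradient of f: grad f(x) = Q x + c = (5, 5)
Constraint values g_i(x) = a_i^T x - b_i:
  g_1((0, -3)) = 0
  g_2((0, -3)) = -3
Stationarity residual: grad f(x) + sum_i lambda_i a_i = (3, 3)
  -> stationarity FAILS
Primal feasibility (all g_i <= 0): OK
Dual feasibility (all lambda_i >= 0): OK
Complementary slackness (lambda_i * g_i(x) = 0 for all i): OK

Verdict: the first failing condition is stationarity -> stat.

stat


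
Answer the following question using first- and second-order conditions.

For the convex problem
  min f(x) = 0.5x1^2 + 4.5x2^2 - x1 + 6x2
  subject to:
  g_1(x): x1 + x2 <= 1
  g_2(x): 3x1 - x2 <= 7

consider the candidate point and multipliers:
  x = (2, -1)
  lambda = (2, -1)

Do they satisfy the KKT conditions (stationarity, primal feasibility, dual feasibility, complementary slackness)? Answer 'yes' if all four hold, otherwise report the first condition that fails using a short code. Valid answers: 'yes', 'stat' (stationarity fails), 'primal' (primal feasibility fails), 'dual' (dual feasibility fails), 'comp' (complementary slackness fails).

Gradient of f: grad f(x) = Q x + c = (1, -3)
Constraint values g_i(x) = a_i^T x - b_i:
  g_1((2, -1)) = 0
  g_2((2, -1)) = 0
Stationarity residual: grad f(x) + sum_i lambda_i a_i = (0, 0)
  -> stationarity OK
Primal feasibility (all g_i <= 0): OK
Dual feasibility (all lambda_i >= 0): FAILS
Complementary slackness (lambda_i * g_i(x) = 0 for all i): OK

Verdict: the first failing condition is dual_feasibility -> dual.

dual


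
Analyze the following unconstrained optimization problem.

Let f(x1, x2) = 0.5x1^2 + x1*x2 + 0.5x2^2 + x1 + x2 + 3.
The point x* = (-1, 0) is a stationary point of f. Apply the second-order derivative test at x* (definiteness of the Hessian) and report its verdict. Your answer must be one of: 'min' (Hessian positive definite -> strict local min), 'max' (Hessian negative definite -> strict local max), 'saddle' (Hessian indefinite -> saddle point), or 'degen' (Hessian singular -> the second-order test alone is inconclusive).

Compute the Hessian H = grad^2 f:
  H = [[1, 1], [1, 1]]
Verify stationarity: grad f(x*) = H x* + g = (0, 0).
Eigenvalues of H: 0, 2.
H has a zero eigenvalue (singular; positive semidefinite but not definite), so H is neither positive definite, negative definite, nor indefinite. The second-order test alone is inconclusive -> degen.
(Indeed, f is constant along the null direction of H through x*, so x* is not a strict local extremum.)

degen


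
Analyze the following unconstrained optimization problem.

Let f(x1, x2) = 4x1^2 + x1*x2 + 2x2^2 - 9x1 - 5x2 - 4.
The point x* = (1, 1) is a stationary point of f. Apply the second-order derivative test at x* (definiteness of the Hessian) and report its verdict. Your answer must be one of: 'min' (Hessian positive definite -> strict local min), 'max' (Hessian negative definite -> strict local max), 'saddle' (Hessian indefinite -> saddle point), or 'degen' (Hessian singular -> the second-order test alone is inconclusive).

Compute the Hessian H = grad^2 f:
  H = [[8, 1], [1, 4]]
Verify stationarity: grad f(x*) = H x* + g = (0, 0).
Eigenvalues of H: 3.7639, 8.2361.
Both eigenvalues > 0, so H is positive definite -> x* is a strict local min.

min


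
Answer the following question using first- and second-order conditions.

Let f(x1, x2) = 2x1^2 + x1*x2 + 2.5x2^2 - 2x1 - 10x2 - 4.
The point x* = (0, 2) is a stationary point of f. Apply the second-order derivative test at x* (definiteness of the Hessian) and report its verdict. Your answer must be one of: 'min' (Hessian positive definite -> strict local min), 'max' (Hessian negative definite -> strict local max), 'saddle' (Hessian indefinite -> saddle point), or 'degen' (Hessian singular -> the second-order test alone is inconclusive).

Compute the Hessian H = grad^2 f:
  H = [[4, 1], [1, 5]]
Verify stationarity: grad f(x*) = H x* + g = (0, 0).
Eigenvalues of H: 3.382, 5.618.
Both eigenvalues > 0, so H is positive definite -> x* is a strict local min.

min


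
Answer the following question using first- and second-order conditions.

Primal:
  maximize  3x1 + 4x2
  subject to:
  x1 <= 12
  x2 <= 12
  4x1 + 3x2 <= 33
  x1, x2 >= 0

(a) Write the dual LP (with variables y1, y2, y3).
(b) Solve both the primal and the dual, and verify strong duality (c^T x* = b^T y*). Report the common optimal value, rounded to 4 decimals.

The standard primal-dual pair for 'max c^T x s.t. A x <= b, x >= 0' is:
  Dual:  min b^T y  s.t.  A^T y >= c,  y >= 0.

So the dual LP is:
  minimize  12y1 + 12y2 + 33y3
  subject to:
    y1 + 4y3 >= 3
    y2 + 3y3 >= 4
    y1, y2, y3 >= 0

Solving the primal: x* = (0, 11).
  primal value c^T x* = 44.
Solving the dual: y* = (0, 0, 1.3333).
  dual value b^T y* = 44.
Strong duality: c^T x* = b^T y*. Confirmed.

44


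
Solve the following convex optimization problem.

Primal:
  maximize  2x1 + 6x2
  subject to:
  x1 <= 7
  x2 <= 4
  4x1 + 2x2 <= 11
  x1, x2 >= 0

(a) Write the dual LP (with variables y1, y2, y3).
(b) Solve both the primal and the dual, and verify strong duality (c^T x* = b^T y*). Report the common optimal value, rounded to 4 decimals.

The standard primal-dual pair for 'max c^T x s.t. A x <= b, x >= 0' is:
  Dual:  min b^T y  s.t.  A^T y >= c,  y >= 0.

So the dual LP is:
  minimize  7y1 + 4y2 + 11y3
  subject to:
    y1 + 4y3 >= 2
    y2 + 2y3 >= 6
    y1, y2, y3 >= 0

Solving the primal: x* = (0.75, 4).
  primal value c^T x* = 25.5.
Solving the dual: y* = (0, 5, 0.5).
  dual value b^T y* = 25.5.
Strong duality: c^T x* = b^T y*. Confirmed.

25.5


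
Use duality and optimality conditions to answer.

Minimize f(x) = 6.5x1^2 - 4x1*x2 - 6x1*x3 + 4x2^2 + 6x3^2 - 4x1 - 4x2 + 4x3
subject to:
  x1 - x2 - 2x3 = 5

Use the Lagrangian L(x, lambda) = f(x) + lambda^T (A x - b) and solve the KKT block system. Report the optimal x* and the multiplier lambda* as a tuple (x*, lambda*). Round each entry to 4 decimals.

Form the Lagrangian:
  L(x, lambda) = (1/2) x^T Q x + c^T x + lambda^T (A x - b)
Stationarity (grad_x L = 0): Q x + c + A^T lambda = 0.
Primal feasibility: A x = b.

This gives the KKT block system:
  [ Q   A^T ] [ x     ]   [-c ]
  [ A    0  ] [ lambda ] = [ b ]

Solving the linear system:
  x*      = (-0.1489, -0.8723, -2.1383)
  lambda* = (-10.383)
  f(x*)   = 23.7234

x* = (-0.1489, -0.8723, -2.1383), lambda* = (-10.383)


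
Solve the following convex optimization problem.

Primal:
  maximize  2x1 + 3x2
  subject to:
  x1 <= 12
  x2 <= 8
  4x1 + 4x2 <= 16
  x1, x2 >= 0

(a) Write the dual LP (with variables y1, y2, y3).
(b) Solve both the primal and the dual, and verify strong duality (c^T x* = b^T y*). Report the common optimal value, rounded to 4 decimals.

The standard primal-dual pair for 'max c^T x s.t. A x <= b, x >= 0' is:
  Dual:  min b^T y  s.t.  A^T y >= c,  y >= 0.

So the dual LP is:
  minimize  12y1 + 8y2 + 16y3
  subject to:
    y1 + 4y3 >= 2
    y2 + 4y3 >= 3
    y1, y2, y3 >= 0

Solving the primal: x* = (0, 4).
  primal value c^T x* = 12.
Solving the dual: y* = (0, 0, 0.75).
  dual value b^T y* = 12.
Strong duality: c^T x* = b^T y*. Confirmed.

12


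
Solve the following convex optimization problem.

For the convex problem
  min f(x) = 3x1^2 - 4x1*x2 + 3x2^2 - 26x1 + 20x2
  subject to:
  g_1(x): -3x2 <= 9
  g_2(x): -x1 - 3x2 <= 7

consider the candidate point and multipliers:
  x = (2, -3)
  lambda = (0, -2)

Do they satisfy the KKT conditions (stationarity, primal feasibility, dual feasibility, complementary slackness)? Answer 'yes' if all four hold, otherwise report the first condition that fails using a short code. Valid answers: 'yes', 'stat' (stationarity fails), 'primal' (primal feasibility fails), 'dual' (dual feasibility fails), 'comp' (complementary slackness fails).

Gradient of f: grad f(x) = Q x + c = (-2, -6)
Constraint values g_i(x) = a_i^T x - b_i:
  g_1((2, -3)) = 0
  g_2((2, -3)) = 0
Stationarity residual: grad f(x) + sum_i lambda_i a_i = (0, 0)
  -> stationarity OK
Primal feasibility (all g_i <= 0): OK
Dual feasibility (all lambda_i >= 0): FAILS
Complementary slackness (lambda_i * g_i(x) = 0 for all i): OK

Verdict: the first failing condition is dual_feasibility -> dual.

dual


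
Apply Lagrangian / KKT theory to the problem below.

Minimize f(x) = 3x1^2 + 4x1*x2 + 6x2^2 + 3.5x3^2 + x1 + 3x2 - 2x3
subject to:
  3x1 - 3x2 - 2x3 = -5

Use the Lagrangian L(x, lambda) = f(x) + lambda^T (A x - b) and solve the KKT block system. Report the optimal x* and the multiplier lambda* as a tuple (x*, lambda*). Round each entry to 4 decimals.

Form the Lagrangian:
  L(x, lambda) = (1/2) x^T Q x + c^T x + lambda^T (A x - b)
Stationarity (grad_x L = 0): Q x + c + A^T lambda = 0.
Primal feasibility: A x = b.

This gives the KKT block system:
  [ Q   A^T ] [ x     ]   [-c ]
  [ A    0  ] [ lambda ] = [ b ]

Solving the linear system:
  x*      = (-0.9345, 0.334, 0.5972)
  lambda* = (1.0902)
  f(x*)   = 2.1622

x* = (-0.9345, 0.334, 0.5972), lambda* = (1.0902)


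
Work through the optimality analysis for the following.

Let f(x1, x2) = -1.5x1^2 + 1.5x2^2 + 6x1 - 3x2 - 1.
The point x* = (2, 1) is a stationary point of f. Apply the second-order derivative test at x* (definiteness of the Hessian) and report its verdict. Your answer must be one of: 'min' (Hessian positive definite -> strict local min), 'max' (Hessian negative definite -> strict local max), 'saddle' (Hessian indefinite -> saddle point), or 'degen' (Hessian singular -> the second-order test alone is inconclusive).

Compute the Hessian H = grad^2 f:
  H = [[-3, 0], [0, 3]]
Verify stationarity: grad f(x*) = H x* + g = (0, 0).
Eigenvalues of H: -3, 3.
Eigenvalues have mixed signs, so H is indefinite -> x* is a saddle point.

saddle


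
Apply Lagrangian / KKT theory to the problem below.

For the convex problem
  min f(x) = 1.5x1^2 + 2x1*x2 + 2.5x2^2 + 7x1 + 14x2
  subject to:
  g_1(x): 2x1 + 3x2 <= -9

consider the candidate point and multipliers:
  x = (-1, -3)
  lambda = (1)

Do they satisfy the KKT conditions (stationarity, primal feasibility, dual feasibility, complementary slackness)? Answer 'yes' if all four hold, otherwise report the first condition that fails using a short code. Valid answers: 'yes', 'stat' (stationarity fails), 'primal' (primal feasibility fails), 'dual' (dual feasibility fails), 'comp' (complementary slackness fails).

Gradient of f: grad f(x) = Q x + c = (-2, -3)
Constraint values g_i(x) = a_i^T x - b_i:
  g_1((-1, -3)) = -2
Stationarity residual: grad f(x) + sum_i lambda_i a_i = (0, 0)
  -> stationarity OK
Primal feasibility (all g_i <= 0): OK
Dual feasibility (all lambda_i >= 0): OK
Complementary slackness (lambda_i * g_i(x) = 0 for all i): FAILS

Verdict: the first failing condition is complementary_slackness -> comp.

comp


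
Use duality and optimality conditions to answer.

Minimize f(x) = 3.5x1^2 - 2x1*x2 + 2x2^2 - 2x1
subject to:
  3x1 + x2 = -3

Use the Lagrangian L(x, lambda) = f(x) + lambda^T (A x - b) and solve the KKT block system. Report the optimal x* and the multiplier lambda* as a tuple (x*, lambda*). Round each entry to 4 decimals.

Form the Lagrangian:
  L(x, lambda) = (1/2) x^T Q x + c^T x + lambda^T (A x - b)
Stationarity (grad_x L = 0): Q x + c + A^T lambda = 0.
Primal feasibility: A x = b.

This gives the KKT block system:
  [ Q   A^T ] [ x     ]   [-c ]
  [ A    0  ] [ lambda ] = [ b ]

Solving the linear system:
  x*      = (-0.7273, -0.8182)
  lambda* = (1.8182)
  f(x*)   = 3.4545

x* = (-0.7273, -0.8182), lambda* = (1.8182)


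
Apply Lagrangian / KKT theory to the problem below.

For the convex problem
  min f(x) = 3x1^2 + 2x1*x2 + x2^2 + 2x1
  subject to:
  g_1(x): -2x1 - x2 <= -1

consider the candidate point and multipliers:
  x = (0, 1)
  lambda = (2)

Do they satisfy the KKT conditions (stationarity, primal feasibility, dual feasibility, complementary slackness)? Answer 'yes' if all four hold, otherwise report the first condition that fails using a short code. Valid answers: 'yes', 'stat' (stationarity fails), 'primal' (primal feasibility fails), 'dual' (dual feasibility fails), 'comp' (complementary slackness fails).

Gradient of f: grad f(x) = Q x + c = (4, 2)
Constraint values g_i(x) = a_i^T x - b_i:
  g_1((0, 1)) = 0
Stationarity residual: grad f(x) + sum_i lambda_i a_i = (0, 0)
  -> stationarity OK
Primal feasibility (all g_i <= 0): OK
Dual feasibility (all lambda_i >= 0): OK
Complementary slackness (lambda_i * g_i(x) = 0 for all i): OK

Verdict: yes, KKT holds.

yes


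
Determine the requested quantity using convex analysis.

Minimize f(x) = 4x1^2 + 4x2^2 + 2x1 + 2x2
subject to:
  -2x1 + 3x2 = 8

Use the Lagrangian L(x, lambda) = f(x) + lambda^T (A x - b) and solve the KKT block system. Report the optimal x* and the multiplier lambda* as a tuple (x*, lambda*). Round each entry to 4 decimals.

Form the Lagrangian:
  L(x, lambda) = (1/2) x^T Q x + c^T x + lambda^T (A x - b)
Stationarity (grad_x L = 0): Q x + c + A^T lambda = 0.
Primal feasibility: A x = b.

This gives the KKT block system:
  [ Q   A^T ] [ x     ]   [-c ]
  [ A    0  ] [ lambda ] = [ b ]

Solving the linear system:
  x*      = (-1.5192, 1.6538)
  lambda* = (-5.0769)
  f(x*)   = 20.4423

x* = (-1.5192, 1.6538), lambda* = (-5.0769)


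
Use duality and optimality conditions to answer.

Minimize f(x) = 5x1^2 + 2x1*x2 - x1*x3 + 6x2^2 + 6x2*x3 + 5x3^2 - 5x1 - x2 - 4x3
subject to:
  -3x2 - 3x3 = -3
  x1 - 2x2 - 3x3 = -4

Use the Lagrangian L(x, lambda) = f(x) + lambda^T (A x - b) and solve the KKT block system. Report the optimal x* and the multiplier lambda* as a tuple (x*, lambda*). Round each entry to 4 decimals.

Form the Lagrangian:
  L(x, lambda) = (1/2) x^T Q x + c^T x + lambda^T (A x - b)
Stationarity (grad_x L = 0): Q x + c + A^T lambda = 0.
Primal feasibility: A x = b.

This gives the KKT block system:
  [ Q   A^T ] [ x     ]   [-c ]
  [ A    0  ] [ lambda ] = [ b ]

Solving the linear system:
  x*      = (-0.1429, -0.8571, 1.8571)
  lambda* = (-6.8095, 10)
  f(x*)   = 6.8571

x* = (-0.1429, -0.8571, 1.8571), lambda* = (-6.8095, 10)


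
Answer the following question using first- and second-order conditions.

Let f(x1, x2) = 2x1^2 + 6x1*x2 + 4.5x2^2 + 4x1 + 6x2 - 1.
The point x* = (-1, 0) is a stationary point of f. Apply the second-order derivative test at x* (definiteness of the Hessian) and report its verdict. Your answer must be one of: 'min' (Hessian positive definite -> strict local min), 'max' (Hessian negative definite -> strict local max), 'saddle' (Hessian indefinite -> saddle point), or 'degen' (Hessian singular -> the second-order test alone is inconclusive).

Compute the Hessian H = grad^2 f:
  H = [[4, 6], [6, 9]]
Verify stationarity: grad f(x*) = H x* + g = (0, 0).
Eigenvalues of H: 0, 13.
H has a zero eigenvalue (singular; positive semidefinite but not definite), so H is neither positive definite, negative definite, nor indefinite. The second-order test alone is inconclusive -> degen.
(Indeed, f is constant along the null direction of H through x*, so x* is not a strict local extremum.)

degen


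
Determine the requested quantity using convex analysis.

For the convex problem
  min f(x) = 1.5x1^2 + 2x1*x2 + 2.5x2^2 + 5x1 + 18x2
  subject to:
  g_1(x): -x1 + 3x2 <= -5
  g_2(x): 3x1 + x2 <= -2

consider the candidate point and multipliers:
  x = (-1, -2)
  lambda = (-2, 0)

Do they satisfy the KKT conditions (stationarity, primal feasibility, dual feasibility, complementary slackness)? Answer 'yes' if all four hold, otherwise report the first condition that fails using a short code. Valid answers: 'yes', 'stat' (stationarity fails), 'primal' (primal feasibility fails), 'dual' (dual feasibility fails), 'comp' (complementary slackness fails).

Gradient of f: grad f(x) = Q x + c = (-2, 6)
Constraint values g_i(x) = a_i^T x - b_i:
  g_1((-1, -2)) = 0
  g_2((-1, -2)) = -3
Stationarity residual: grad f(x) + sum_i lambda_i a_i = (0, 0)
  -> stationarity OK
Primal feasibility (all g_i <= 0): OK
Dual feasibility (all lambda_i >= 0): FAILS
Complementary slackness (lambda_i * g_i(x) = 0 for all i): OK

Verdict: the first failing condition is dual_feasibility -> dual.

dual


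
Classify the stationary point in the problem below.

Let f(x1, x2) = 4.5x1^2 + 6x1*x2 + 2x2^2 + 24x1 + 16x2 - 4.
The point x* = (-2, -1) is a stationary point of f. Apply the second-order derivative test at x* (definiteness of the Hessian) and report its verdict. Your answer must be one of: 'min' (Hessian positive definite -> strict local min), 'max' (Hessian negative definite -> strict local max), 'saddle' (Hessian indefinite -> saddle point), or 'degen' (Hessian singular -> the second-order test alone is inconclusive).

Compute the Hessian H = grad^2 f:
  H = [[9, 6], [6, 4]]
Verify stationarity: grad f(x*) = H x* + g = (0, 0).
Eigenvalues of H: 0, 13.
H has a zero eigenvalue (singular; positive semidefinite but not definite), so H is neither positive definite, negative definite, nor indefinite. The second-order test alone is inconclusive -> degen.
(Indeed, f is constant along the null direction of H through x*, so x* is not a strict local extremum.)

degen


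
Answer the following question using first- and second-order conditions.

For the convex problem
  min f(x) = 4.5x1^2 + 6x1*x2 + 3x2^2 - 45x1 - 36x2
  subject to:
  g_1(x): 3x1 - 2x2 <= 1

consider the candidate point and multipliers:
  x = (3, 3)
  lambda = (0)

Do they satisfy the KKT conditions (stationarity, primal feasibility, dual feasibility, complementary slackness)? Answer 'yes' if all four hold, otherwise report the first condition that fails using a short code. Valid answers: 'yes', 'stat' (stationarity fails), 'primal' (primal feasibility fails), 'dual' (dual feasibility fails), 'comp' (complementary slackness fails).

Gradient of f: grad f(x) = Q x + c = (0, 0)
Constraint values g_i(x) = a_i^T x - b_i:
  g_1((3, 3)) = 2
Stationarity residual: grad f(x) + sum_i lambda_i a_i = (0, 0)
  -> stationarity OK
Primal feasibility (all g_i <= 0): FAILS
Dual feasibility (all lambda_i >= 0): OK
Complementary slackness (lambda_i * g_i(x) = 0 for all i): OK

Verdict: the first failing condition is primal_feasibility -> primal.

primal


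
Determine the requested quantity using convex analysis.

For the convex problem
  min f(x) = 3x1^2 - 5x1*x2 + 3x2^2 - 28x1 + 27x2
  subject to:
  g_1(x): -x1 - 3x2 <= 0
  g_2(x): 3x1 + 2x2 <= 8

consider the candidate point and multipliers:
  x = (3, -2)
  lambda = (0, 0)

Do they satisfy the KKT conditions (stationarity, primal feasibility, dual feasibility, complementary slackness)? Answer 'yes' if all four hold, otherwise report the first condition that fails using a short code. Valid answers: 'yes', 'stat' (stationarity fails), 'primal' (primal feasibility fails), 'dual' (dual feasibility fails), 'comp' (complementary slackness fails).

Gradient of f: grad f(x) = Q x + c = (0, 0)
Constraint values g_i(x) = a_i^T x - b_i:
  g_1((3, -2)) = 3
  g_2((3, -2)) = -3
Stationarity residual: grad f(x) + sum_i lambda_i a_i = (0, 0)
  -> stationarity OK
Primal feasibility (all g_i <= 0): FAILS
Dual feasibility (all lambda_i >= 0): OK
Complementary slackness (lambda_i * g_i(x) = 0 for all i): OK

Verdict: the first failing condition is primal_feasibility -> primal.

primal


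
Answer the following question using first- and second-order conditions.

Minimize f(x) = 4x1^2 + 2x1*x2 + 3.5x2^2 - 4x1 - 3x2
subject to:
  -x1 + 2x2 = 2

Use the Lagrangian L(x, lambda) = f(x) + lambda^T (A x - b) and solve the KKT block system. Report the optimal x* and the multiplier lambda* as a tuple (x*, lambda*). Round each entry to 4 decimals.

Form the Lagrangian:
  L(x, lambda) = (1/2) x^T Q x + c^T x + lambda^T (A x - b)
Stationarity (grad_x L = 0): Q x + c + A^T lambda = 0.
Primal feasibility: A x = b.

This gives the KKT block system:
  [ Q   A^T ] [ x     ]   [-c ]
  [ A    0  ] [ lambda ] = [ b ]

Solving the linear system:
  x*      = (0, 1)
  lambda* = (-2)
  f(x*)   = 0.5

x* = (0, 1), lambda* = (-2)


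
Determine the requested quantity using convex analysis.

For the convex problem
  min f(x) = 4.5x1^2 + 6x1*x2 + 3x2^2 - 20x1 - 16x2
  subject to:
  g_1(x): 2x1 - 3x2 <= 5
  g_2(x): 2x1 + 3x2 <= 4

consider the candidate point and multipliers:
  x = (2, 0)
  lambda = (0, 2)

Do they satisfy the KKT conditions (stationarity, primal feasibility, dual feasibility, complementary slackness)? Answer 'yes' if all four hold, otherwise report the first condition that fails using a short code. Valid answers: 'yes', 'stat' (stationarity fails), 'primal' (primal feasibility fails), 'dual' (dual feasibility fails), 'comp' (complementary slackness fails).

Gradient of f: grad f(x) = Q x + c = (-2, -4)
Constraint values g_i(x) = a_i^T x - b_i:
  g_1((2, 0)) = -1
  g_2((2, 0)) = 0
Stationarity residual: grad f(x) + sum_i lambda_i a_i = (2, 2)
  -> stationarity FAILS
Primal feasibility (all g_i <= 0): OK
Dual feasibility (all lambda_i >= 0): OK
Complementary slackness (lambda_i * g_i(x) = 0 for all i): OK

Verdict: the first failing condition is stationarity -> stat.

stat


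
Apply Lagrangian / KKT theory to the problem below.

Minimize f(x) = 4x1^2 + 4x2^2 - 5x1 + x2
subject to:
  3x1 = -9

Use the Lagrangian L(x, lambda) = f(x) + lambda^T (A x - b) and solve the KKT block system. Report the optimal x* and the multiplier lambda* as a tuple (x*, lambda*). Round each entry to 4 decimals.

Form the Lagrangian:
  L(x, lambda) = (1/2) x^T Q x + c^T x + lambda^T (A x - b)
Stationarity (grad_x L = 0): Q x + c + A^T lambda = 0.
Primal feasibility: A x = b.

This gives the KKT block system:
  [ Q   A^T ] [ x     ]   [-c ]
  [ A    0  ] [ lambda ] = [ b ]

Solving the linear system:
  x*      = (-3, -0.125)
  lambda* = (9.6667)
  f(x*)   = 50.9375

x* = (-3, -0.125), lambda* = (9.6667)


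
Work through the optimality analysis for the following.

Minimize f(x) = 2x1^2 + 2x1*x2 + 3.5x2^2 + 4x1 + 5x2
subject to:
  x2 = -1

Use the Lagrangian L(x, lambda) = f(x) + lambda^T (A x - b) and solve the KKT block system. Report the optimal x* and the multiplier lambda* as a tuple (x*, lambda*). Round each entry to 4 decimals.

Form the Lagrangian:
  L(x, lambda) = (1/2) x^T Q x + c^T x + lambda^T (A x - b)
Stationarity (grad_x L = 0): Q x + c + A^T lambda = 0.
Primal feasibility: A x = b.

This gives the KKT block system:
  [ Q   A^T ] [ x     ]   [-c ]
  [ A    0  ] [ lambda ] = [ b ]

Solving the linear system:
  x*      = (-0.5, -1)
  lambda* = (3)
  f(x*)   = -2

x* = (-0.5, -1), lambda* = (3)


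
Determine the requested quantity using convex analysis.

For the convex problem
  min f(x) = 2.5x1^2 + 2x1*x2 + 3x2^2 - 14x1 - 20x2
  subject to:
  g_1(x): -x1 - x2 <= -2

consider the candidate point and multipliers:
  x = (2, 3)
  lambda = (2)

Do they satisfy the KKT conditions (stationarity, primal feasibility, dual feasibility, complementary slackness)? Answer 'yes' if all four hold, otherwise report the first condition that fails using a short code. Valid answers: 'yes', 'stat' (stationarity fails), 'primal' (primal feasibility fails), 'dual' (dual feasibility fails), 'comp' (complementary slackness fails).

Gradient of f: grad f(x) = Q x + c = (2, 2)
Constraint values g_i(x) = a_i^T x - b_i:
  g_1((2, 3)) = -3
Stationarity residual: grad f(x) + sum_i lambda_i a_i = (0, 0)
  -> stationarity OK
Primal feasibility (all g_i <= 0): OK
Dual feasibility (all lambda_i >= 0): OK
Complementary slackness (lambda_i * g_i(x) = 0 for all i): FAILS

Verdict: the first failing condition is complementary_slackness -> comp.

comp


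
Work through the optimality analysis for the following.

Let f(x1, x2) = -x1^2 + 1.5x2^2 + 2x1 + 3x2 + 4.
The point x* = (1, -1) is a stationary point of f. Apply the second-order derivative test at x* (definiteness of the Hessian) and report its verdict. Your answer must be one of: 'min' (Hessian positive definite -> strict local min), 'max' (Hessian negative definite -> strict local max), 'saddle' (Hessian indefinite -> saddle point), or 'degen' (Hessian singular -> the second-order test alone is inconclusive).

Compute the Hessian H = grad^2 f:
  H = [[-2, 0], [0, 3]]
Verify stationarity: grad f(x*) = H x* + g = (0, 0).
Eigenvalues of H: -2, 3.
Eigenvalues have mixed signs, so H is indefinite -> x* is a saddle point.

saddle


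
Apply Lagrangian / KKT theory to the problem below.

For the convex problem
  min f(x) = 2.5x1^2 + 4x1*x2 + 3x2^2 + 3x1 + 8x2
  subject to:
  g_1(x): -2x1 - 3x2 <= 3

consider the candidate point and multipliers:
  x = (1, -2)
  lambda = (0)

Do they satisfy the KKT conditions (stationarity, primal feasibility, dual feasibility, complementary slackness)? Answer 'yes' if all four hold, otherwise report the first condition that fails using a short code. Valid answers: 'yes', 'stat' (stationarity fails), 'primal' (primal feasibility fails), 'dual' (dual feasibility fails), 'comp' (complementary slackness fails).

Gradient of f: grad f(x) = Q x + c = (0, 0)
Constraint values g_i(x) = a_i^T x - b_i:
  g_1((1, -2)) = 1
Stationarity residual: grad f(x) + sum_i lambda_i a_i = (0, 0)
  -> stationarity OK
Primal feasibility (all g_i <= 0): FAILS
Dual feasibility (all lambda_i >= 0): OK
Complementary slackness (lambda_i * g_i(x) = 0 for all i): OK

Verdict: the first failing condition is primal_feasibility -> primal.

primal


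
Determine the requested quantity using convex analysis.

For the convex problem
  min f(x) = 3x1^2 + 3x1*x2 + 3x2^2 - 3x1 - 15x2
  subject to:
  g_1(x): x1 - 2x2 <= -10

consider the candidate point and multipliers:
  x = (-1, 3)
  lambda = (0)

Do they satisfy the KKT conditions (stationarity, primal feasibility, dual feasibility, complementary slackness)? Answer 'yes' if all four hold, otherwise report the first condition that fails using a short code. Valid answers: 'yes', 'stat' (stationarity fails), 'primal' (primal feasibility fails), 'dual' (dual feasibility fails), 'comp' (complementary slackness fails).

Gradient of f: grad f(x) = Q x + c = (0, 0)
Constraint values g_i(x) = a_i^T x - b_i:
  g_1((-1, 3)) = 3
Stationarity residual: grad f(x) + sum_i lambda_i a_i = (0, 0)
  -> stationarity OK
Primal feasibility (all g_i <= 0): FAILS
Dual feasibility (all lambda_i >= 0): OK
Complementary slackness (lambda_i * g_i(x) = 0 for all i): OK

Verdict: the first failing condition is primal_feasibility -> primal.

primal


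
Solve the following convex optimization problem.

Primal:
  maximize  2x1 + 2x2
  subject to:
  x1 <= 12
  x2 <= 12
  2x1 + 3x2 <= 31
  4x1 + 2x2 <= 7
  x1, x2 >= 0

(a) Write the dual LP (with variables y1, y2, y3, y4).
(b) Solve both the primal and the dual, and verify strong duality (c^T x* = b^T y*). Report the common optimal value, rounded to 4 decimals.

The standard primal-dual pair for 'max c^T x s.t. A x <= b, x >= 0' is:
  Dual:  min b^T y  s.t.  A^T y >= c,  y >= 0.

So the dual LP is:
  minimize  12y1 + 12y2 + 31y3 + 7y4
  subject to:
    y1 + 2y3 + 4y4 >= 2
    y2 + 3y3 + 2y4 >= 2
    y1, y2, y3, y4 >= 0

Solving the primal: x* = (0, 3.5).
  primal value c^T x* = 7.
Solving the dual: y* = (0, 0, 0, 1).
  dual value b^T y* = 7.
Strong duality: c^T x* = b^T y*. Confirmed.

7


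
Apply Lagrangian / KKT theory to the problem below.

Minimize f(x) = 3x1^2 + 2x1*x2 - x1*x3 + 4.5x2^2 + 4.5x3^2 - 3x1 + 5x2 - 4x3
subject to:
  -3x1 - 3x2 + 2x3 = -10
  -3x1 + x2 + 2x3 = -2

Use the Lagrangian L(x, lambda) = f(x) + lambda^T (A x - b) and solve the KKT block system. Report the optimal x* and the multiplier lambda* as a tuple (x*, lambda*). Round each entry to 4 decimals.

Form the Lagrangian:
  L(x, lambda) = (1/2) x^T Q x + c^T x + lambda^T (A x - b)
Stationarity (grad_x L = 0): Q x + c + A^T lambda = 0.
Primal feasibility: A x = b.

This gives the KKT block system:
  [ Q   A^T ] [ x     ]   [-c ]
  [ A    0  ] [ lambda ] = [ b ]

Solving the linear system:
  x*      = (1.2903, 2, -0.0645)
  lambda* = (7.129, -4.1935)
  f(x*)   = 34.6452

x* = (1.2903, 2, -0.0645), lambda* = (7.129, -4.1935)


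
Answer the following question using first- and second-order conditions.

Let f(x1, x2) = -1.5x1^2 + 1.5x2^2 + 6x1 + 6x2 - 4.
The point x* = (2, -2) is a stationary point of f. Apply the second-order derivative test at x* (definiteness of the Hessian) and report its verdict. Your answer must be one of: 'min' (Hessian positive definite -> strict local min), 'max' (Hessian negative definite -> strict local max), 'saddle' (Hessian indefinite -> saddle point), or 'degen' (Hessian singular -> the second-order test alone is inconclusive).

Compute the Hessian H = grad^2 f:
  H = [[-3, 0], [0, 3]]
Verify stationarity: grad f(x*) = H x* + g = (0, 0).
Eigenvalues of H: -3, 3.
Eigenvalues have mixed signs, so H is indefinite -> x* is a saddle point.

saddle


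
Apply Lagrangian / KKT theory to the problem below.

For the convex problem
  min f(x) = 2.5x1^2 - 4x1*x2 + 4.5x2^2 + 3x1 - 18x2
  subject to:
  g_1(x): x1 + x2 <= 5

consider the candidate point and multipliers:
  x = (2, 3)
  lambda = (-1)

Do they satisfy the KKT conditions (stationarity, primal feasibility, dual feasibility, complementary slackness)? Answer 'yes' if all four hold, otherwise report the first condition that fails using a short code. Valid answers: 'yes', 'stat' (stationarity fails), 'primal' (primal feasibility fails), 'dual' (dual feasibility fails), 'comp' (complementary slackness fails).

Gradient of f: grad f(x) = Q x + c = (1, 1)
Constraint values g_i(x) = a_i^T x - b_i:
  g_1((2, 3)) = 0
Stationarity residual: grad f(x) + sum_i lambda_i a_i = (0, 0)
  -> stationarity OK
Primal feasibility (all g_i <= 0): OK
Dual feasibility (all lambda_i >= 0): FAILS
Complementary slackness (lambda_i * g_i(x) = 0 for all i): OK

Verdict: the first failing condition is dual_feasibility -> dual.

dual


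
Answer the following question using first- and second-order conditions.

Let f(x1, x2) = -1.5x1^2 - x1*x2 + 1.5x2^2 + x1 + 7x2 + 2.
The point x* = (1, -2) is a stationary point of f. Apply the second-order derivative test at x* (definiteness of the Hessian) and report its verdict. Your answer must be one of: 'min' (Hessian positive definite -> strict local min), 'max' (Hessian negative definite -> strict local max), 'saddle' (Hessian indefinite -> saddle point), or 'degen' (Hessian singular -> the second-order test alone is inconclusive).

Compute the Hessian H = grad^2 f:
  H = [[-3, -1], [-1, 3]]
Verify stationarity: grad f(x*) = H x* + g = (0, 0).
Eigenvalues of H: -3.1623, 3.1623.
Eigenvalues have mixed signs, so H is indefinite -> x* is a saddle point.

saddle


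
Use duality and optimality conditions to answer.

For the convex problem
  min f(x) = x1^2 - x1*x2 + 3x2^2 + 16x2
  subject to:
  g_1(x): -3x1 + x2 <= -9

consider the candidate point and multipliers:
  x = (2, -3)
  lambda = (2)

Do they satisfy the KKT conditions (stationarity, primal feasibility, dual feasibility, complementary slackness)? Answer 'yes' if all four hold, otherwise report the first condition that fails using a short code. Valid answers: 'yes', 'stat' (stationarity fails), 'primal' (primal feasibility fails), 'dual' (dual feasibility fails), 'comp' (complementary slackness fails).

Gradient of f: grad f(x) = Q x + c = (7, -4)
Constraint values g_i(x) = a_i^T x - b_i:
  g_1((2, -3)) = 0
Stationarity residual: grad f(x) + sum_i lambda_i a_i = (1, -2)
  -> stationarity FAILS
Primal feasibility (all g_i <= 0): OK
Dual feasibility (all lambda_i >= 0): OK
Complementary slackness (lambda_i * g_i(x) = 0 for all i): OK

Verdict: the first failing condition is stationarity -> stat.

stat


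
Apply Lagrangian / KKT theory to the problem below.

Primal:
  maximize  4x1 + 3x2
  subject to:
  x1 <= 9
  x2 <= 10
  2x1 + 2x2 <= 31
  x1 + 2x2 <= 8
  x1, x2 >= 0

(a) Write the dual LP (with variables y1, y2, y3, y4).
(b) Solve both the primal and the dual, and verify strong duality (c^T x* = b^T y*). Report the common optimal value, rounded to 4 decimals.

The standard primal-dual pair for 'max c^T x s.t. A x <= b, x >= 0' is:
  Dual:  min b^T y  s.t.  A^T y >= c,  y >= 0.

So the dual LP is:
  minimize  9y1 + 10y2 + 31y3 + 8y4
  subject to:
    y1 + 2y3 + y4 >= 4
    y2 + 2y3 + 2y4 >= 3
    y1, y2, y3, y4 >= 0

Solving the primal: x* = (8, 0).
  primal value c^T x* = 32.
Solving the dual: y* = (0, 0, 0, 4).
  dual value b^T y* = 32.
Strong duality: c^T x* = b^T y*. Confirmed.

32


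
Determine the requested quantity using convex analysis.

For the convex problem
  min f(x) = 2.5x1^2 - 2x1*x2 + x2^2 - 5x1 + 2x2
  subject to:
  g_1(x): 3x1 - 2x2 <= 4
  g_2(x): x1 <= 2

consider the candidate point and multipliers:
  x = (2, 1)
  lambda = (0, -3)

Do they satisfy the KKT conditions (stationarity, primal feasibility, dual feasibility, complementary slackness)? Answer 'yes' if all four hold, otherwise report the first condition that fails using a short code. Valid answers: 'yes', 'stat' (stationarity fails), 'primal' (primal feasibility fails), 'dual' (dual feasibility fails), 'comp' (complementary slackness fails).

Gradient of f: grad f(x) = Q x + c = (3, 0)
Constraint values g_i(x) = a_i^T x - b_i:
  g_1((2, 1)) = 0
  g_2((2, 1)) = 0
Stationarity residual: grad f(x) + sum_i lambda_i a_i = (0, 0)
  -> stationarity OK
Primal feasibility (all g_i <= 0): OK
Dual feasibility (all lambda_i >= 0): FAILS
Complementary slackness (lambda_i * g_i(x) = 0 for all i): OK

Verdict: the first failing condition is dual_feasibility -> dual.

dual


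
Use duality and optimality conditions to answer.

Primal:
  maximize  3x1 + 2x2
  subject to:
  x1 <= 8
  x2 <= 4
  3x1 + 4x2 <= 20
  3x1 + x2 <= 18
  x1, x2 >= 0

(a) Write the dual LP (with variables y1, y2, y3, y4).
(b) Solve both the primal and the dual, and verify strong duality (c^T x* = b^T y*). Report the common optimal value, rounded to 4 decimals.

The standard primal-dual pair for 'max c^T x s.t. A x <= b, x >= 0' is:
  Dual:  min b^T y  s.t.  A^T y >= c,  y >= 0.

So the dual LP is:
  minimize  8y1 + 4y2 + 20y3 + 18y4
  subject to:
    y1 + 3y3 + 3y4 >= 3
    y2 + 4y3 + y4 >= 2
    y1, y2, y3, y4 >= 0

Solving the primal: x* = (5.7778, 0.6667).
  primal value c^T x* = 18.6667.
Solving the dual: y* = (0, 0, 0.3333, 0.6667).
  dual value b^T y* = 18.6667.
Strong duality: c^T x* = b^T y*. Confirmed.

18.6667


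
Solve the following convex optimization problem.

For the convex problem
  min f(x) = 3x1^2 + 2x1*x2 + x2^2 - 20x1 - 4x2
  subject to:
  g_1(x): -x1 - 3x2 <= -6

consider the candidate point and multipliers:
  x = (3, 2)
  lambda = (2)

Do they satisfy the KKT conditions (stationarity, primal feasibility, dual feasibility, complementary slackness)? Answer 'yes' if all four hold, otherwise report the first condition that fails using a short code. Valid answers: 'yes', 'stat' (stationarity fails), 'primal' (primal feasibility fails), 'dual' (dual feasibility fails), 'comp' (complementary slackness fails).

Gradient of f: grad f(x) = Q x + c = (2, 6)
Constraint values g_i(x) = a_i^T x - b_i:
  g_1((3, 2)) = -3
Stationarity residual: grad f(x) + sum_i lambda_i a_i = (0, 0)
  -> stationarity OK
Primal feasibility (all g_i <= 0): OK
Dual feasibility (all lambda_i >= 0): OK
Complementary slackness (lambda_i * g_i(x) = 0 for all i): FAILS

Verdict: the first failing condition is complementary_slackness -> comp.

comp


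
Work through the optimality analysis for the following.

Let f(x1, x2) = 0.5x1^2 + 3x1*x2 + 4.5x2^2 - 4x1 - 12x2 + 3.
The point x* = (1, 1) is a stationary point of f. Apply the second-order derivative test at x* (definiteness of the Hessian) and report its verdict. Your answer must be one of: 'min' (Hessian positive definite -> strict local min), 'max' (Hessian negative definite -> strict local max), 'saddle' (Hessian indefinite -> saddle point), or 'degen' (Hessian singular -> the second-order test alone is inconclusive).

Compute the Hessian H = grad^2 f:
  H = [[1, 3], [3, 9]]
Verify stationarity: grad f(x*) = H x* + g = (0, 0).
Eigenvalues of H: 0, 10.
H has a zero eigenvalue (singular; positive semidefinite but not definite), so H is neither positive definite, negative definite, nor indefinite. The second-order test alone is inconclusive -> degen.
(Indeed, f is constant along the null direction of H through x*, so x* is not a strict local extremum.)

degen
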